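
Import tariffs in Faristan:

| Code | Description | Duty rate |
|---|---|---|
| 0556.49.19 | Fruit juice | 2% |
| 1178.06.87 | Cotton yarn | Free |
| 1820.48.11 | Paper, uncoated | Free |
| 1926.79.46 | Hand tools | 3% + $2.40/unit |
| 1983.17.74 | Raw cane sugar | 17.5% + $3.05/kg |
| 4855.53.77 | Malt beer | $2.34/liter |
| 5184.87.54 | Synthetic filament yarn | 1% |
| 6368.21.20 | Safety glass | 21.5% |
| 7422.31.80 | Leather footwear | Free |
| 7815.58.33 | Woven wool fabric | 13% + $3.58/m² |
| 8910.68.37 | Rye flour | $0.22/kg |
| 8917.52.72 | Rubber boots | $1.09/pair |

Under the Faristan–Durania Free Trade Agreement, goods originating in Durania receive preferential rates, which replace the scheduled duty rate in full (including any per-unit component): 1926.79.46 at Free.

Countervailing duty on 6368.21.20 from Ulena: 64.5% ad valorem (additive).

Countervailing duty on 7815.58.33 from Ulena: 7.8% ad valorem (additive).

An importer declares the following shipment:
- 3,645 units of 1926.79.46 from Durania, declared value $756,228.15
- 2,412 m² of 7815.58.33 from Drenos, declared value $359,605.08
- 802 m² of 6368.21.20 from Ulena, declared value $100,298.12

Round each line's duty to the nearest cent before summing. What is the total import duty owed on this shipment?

Line 1 (1926.79.46, Durania, 3,645 units, $756,228.15):
Base rate for 1926.79.46 is 3% + $2.40/unit.
Origin Durania qualifies under the Faristan–Durania agreement and 1926.79.46 is covered: preferential rate Free applies instead.
Duty = $756,228.15 × 0% = $0.00.
Line 2 (7815.58.33, Drenos, 2,412 m², $359,605.08):
Base rate for 7815.58.33 is 13% + $3.58/m².
The additional-duty order on 7815.58.33 targets Ulena, not Drenos; it does not apply.
Duty = $359,605.08 × 13% + 2,412 × $3.58 = $55,383.62.
Line 3 (6368.21.20, Ulena, 802 m², $100,298.12):
Base rate for 6368.21.20 is 21.5%.
Additional duty on 6368.21.20 from Ulena: +64.5%. Applied ad valorem rate: 21.5% + 64.5% = 86%.
Duty = $100,298.12 × 86% = $86,256.38.
Total = $0.00 + $55,383.62 + $86,256.38 = $141,640.00.

$141,640.00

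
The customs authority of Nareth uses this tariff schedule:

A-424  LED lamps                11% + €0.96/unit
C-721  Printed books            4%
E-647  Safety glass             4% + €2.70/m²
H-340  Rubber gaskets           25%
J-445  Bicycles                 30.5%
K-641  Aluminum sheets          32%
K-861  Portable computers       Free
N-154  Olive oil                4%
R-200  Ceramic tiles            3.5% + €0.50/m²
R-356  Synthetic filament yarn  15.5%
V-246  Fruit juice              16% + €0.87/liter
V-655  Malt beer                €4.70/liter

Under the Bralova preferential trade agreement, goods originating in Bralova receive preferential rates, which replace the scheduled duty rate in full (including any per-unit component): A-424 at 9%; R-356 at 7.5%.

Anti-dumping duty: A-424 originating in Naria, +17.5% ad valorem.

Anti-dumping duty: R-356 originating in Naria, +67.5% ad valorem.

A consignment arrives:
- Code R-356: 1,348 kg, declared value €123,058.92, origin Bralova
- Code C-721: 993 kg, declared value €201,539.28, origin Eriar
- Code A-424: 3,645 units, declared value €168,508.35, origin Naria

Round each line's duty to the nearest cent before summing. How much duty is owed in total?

€68,815.07

Line 1 (R-356, Bralova, 1,348 kg, €123,058.92):
Base rate for R-356 is 15.5%.
Origin Bralova qualifies under the Nareth–Bralova agreement and R-356 is covered: preferential rate 7.5% applies instead.
The additional-duty order on R-356 targets Naria, not Bralova; it does not apply.
Duty = €123,058.92 × 7.5% = €9,229.42.
Line 2 (C-721, Eriar, 993 kg, €201,539.28):
Base rate for C-721 is 4%.
Duty = €201,539.28 × 4% = €8,061.57.
Line 3 (A-424, Naria, 3,645 units, €168,508.35):
Base rate for A-424 is 11% + €0.96/unit.
A-424 has an FTA preferential rate, but origin Naria is not Bralova; base rate stands.
Additional duty on A-424 from Naria: +17.5%. Applied ad valorem rate: 11% + 17.5% = 28.5%.
Duty = €168,508.35 × 28.5% + 3,645 × €0.96 = €51,524.08.
Total = €9,229.42 + €8,061.57 + €51,524.08 = €68,815.07.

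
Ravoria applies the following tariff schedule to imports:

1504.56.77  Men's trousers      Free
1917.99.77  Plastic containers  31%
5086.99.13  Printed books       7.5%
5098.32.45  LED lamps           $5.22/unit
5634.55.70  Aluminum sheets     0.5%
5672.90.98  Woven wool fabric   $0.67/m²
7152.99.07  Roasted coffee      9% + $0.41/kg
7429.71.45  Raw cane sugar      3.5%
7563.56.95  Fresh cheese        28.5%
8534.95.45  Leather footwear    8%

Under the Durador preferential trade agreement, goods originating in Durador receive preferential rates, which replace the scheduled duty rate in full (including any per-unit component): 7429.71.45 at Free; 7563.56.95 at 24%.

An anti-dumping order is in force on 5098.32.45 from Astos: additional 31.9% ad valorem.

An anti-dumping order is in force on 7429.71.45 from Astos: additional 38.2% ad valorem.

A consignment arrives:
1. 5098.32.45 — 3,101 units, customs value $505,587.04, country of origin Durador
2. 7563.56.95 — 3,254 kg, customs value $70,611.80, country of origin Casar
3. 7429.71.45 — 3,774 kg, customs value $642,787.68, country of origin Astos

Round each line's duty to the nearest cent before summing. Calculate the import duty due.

Line 1 (5098.32.45, Durador, 3,101 units, $505,587.04):
Base rate for 5098.32.45 is $5.22/unit.
Origin Durador is the FTA partner but 5098.32.45 is not on the preference list; base rate stands.
The additional-duty order on 5098.32.45 targets Astos, not Durador; it does not apply.
Duty = 3,101 × $5.22 = $16,187.22.
Line 2 (7563.56.95, Casar, 3,254 kg, $70,611.80):
Base rate for 7563.56.95 is 28.5%.
7563.56.95 has an FTA preferential rate, but origin Casar is not Durador; base rate stands.
Duty = $70,611.80 × 28.5% = $20,124.36.
Line 3 (7429.71.45, Astos, 3,774 kg, $642,787.68):
Base rate for 7429.71.45 is 3.5%.
7429.71.45 has an FTA preferential rate, but origin Astos is not Durador; base rate stands.
Additional duty on 7429.71.45 from Astos: +38.2%. Applied ad valorem rate: 3.5% + 38.2% = 41.7%.
Duty = $642,787.68 × 41.7% = $268,042.46.
Total = $16,187.22 + $20,124.36 + $268,042.46 = $304,354.04.

$304,354.04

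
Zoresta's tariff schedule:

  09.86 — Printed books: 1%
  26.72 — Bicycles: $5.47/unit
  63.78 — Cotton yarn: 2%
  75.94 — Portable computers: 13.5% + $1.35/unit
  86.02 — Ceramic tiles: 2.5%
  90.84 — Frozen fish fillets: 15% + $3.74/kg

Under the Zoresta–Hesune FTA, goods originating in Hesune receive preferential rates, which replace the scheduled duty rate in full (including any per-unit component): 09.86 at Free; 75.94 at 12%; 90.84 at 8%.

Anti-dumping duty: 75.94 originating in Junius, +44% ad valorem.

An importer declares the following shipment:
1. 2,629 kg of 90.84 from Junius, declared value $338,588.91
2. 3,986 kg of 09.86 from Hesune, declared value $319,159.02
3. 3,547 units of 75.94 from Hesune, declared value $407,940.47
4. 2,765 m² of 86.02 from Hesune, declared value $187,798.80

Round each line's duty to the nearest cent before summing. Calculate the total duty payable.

Line 1 (90.84, Junius, 2,629 kg, $338,588.91):
Base rate for 90.84 is 15% + $3.74/kg.
90.84 has an FTA preferential rate, but origin Junius is not Hesune; base rate stands.
Duty = $338,588.91 × 15% + 2,629 × $3.74 = $60,620.80.
Line 2 (09.86, Hesune, 3,986 kg, $319,159.02):
Base rate for 09.86 is 1%.
Origin Hesune qualifies under the Zoresta–Hesune agreement and 09.86 is covered: preferential rate Free applies instead.
Duty = $319,159.02 × 0% = $0.00.
Line 3 (75.94, Hesune, 3,547 units, $407,940.47):
Base rate for 75.94 is 13.5% + $1.35/unit.
Origin Hesune qualifies under the Zoresta–Hesune agreement and 75.94 is covered: preferential rate 12% applies instead.
The additional-duty order on 75.94 targets Junius, not Hesune; it does not apply.
Duty = $407,940.47 × 12% = $48,952.86.
Line 4 (86.02, Hesune, 2,765 m², $187,798.80):
Base rate for 86.02 is 2.5%.
Origin Hesune is the FTA partner but 86.02 is not on the preference list; base rate stands.
Duty = $187,798.80 × 2.5% = $4,694.97.
Total = $60,620.80 + $0.00 + $48,952.86 + $4,694.97 = $114,268.63.

$114,268.63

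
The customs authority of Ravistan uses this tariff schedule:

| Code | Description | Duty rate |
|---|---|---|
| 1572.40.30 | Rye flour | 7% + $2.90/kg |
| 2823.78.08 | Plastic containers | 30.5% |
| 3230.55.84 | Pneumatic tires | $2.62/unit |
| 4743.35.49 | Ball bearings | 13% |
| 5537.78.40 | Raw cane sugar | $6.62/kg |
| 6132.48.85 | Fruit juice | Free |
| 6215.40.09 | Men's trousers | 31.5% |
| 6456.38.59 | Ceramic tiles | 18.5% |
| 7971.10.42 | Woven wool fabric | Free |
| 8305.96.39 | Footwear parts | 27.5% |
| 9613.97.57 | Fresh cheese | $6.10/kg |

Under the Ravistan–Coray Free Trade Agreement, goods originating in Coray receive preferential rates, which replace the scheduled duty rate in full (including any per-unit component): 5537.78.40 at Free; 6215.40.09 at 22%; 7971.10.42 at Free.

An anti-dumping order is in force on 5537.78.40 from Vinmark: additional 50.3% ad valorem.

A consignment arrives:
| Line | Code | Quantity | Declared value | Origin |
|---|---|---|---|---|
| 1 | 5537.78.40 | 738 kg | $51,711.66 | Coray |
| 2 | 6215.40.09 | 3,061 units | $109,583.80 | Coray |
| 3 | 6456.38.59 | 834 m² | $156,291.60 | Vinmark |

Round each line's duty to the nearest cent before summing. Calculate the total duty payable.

$53,022.39

Line 1 (5537.78.40, Coray, 738 kg, $51,711.66):
Base rate for 5537.78.40 is $6.62/kg.
Origin Coray qualifies under the Ravistan–Coray agreement and 5537.78.40 is covered: preferential rate Free applies instead.
The additional-duty order on 5537.78.40 targets Vinmark, not Coray; it does not apply.
Duty = $51,711.66 × 0% = $0.00.
Line 2 (6215.40.09, Coray, 3,061 units, $109,583.80):
Base rate for 6215.40.09 is 31.5%.
Origin Coray qualifies under the Ravistan–Coray agreement and 6215.40.09 is covered: preferential rate 22% applies instead.
Duty = $109,583.80 × 22% = $24,108.44.
Line 3 (6456.38.59, Vinmark, 834 m², $156,291.60):
Base rate for 6456.38.59 is 18.5%.
Duty = $156,291.60 × 18.5% = $28,913.95.
Total = $0.00 + $24,108.44 + $28,913.95 = $53,022.39.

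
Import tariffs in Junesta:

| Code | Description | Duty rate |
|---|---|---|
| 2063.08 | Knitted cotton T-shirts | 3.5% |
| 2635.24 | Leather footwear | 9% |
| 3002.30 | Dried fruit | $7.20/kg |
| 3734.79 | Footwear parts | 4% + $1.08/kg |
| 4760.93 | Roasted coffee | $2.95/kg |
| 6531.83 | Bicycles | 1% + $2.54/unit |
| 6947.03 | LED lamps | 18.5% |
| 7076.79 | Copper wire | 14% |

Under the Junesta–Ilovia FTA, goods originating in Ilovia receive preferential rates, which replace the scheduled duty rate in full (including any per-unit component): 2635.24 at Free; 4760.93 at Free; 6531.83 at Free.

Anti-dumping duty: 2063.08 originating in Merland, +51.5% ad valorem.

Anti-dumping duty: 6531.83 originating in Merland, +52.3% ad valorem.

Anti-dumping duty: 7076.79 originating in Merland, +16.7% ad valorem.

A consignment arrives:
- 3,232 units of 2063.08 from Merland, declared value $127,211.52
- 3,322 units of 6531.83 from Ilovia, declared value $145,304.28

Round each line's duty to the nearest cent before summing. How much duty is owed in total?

$69,966.34

Line 1 (2063.08, Merland, 3,232 units, $127,211.52):
Base rate for 2063.08 is 3.5%.
Additional duty on 2063.08 from Merland: +51.5%. Applied ad valorem rate: 3.5% + 51.5% = 55%.
Duty = $127,211.52 × 55% = $69,966.34.
Line 2 (6531.83, Ilovia, 3,322 units, $145,304.28):
Base rate for 6531.83 is 1% + $2.54/unit.
Origin Ilovia qualifies under the Junesta–Ilovia agreement and 6531.83 is covered: preferential rate Free applies instead.
The additional-duty order on 6531.83 targets Merland, not Ilovia; it does not apply.
Duty = $145,304.28 × 0% = $0.00.
Total = $69,966.34 + $0.00 = $69,966.34.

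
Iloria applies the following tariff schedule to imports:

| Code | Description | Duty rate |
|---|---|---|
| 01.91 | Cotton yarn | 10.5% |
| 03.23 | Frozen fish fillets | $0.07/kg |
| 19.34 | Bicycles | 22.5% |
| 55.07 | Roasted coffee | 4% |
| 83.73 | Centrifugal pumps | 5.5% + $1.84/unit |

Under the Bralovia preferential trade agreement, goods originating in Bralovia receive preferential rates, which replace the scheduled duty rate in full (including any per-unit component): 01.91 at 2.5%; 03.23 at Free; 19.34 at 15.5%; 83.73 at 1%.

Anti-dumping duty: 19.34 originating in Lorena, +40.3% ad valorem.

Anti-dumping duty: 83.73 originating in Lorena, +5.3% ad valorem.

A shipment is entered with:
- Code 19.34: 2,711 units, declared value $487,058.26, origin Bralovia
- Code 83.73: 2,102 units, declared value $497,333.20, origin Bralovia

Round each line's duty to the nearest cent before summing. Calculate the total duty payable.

$80,467.36

Line 1 (19.34, Bralovia, 2,711 units, $487,058.26):
Base rate for 19.34 is 22.5%.
Origin Bralovia qualifies under the Iloria–Bralovia agreement and 19.34 is covered: preferential rate 15.5% applies instead.
The additional-duty order on 19.34 targets Lorena, not Bralovia; it does not apply.
Duty = $487,058.26 × 15.5% = $75,494.03.
Line 2 (83.73, Bralovia, 2,102 units, $497,333.20):
Base rate for 83.73 is 5.5% + $1.84/unit.
Origin Bralovia qualifies under the Iloria–Bralovia agreement and 83.73 is covered: preferential rate 1% applies instead.
The additional-duty order on 83.73 targets Lorena, not Bralovia; it does not apply.
Duty = $497,333.20 × 1% = $4,973.33.
Total = $75,494.03 + $4,973.33 = $80,467.36.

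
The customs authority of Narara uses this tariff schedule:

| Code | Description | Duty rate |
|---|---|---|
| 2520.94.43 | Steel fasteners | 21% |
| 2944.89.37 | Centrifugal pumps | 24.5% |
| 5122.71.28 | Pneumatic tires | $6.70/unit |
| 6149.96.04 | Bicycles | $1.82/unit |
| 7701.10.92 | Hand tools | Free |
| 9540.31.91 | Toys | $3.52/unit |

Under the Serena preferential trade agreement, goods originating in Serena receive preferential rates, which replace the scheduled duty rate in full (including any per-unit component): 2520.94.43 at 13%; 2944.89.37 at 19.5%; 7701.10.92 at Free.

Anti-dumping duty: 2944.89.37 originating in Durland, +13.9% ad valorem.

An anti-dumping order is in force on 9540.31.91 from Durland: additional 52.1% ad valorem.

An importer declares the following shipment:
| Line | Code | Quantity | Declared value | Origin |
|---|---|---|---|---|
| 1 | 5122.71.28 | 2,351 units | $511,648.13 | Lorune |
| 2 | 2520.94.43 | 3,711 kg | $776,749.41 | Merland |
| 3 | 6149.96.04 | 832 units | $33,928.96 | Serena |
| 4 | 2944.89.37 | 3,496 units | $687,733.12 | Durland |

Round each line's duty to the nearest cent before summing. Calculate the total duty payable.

$444,472.84

Line 1 (5122.71.28, Lorune, 2,351 units, $511,648.13):
Base rate for 5122.71.28 is $6.70/unit.
Duty = 2,351 × $6.70 = $15,751.70.
Line 2 (2520.94.43, Merland, 3,711 kg, $776,749.41):
Base rate for 2520.94.43 is 21%.
2520.94.43 has an FTA preferential rate, but origin Merland is not Serena; base rate stands.
Duty = $776,749.41 × 21% = $163,117.38.
Line 3 (6149.96.04, Serena, 832 units, $33,928.96):
Base rate for 6149.96.04 is $1.82/unit.
Origin Serena is the FTA partner but 6149.96.04 is not on the preference list; base rate stands.
Duty = 832 × $1.82 = $1,514.24.
Line 4 (2944.89.37, Durland, 3,496 units, $687,733.12):
Base rate for 2944.89.37 is 24.5%.
2944.89.37 has an FTA preferential rate, but origin Durland is not Serena; base rate stands.
Additional duty on 2944.89.37 from Durland: +13.9%. Applied ad valorem rate: 24.5% + 13.9% = 38.4%.
Duty = $687,733.12 × 38.4% = $264,089.52.
Total = $15,751.70 + $163,117.38 + $1,514.24 + $264,089.52 = $444,472.84.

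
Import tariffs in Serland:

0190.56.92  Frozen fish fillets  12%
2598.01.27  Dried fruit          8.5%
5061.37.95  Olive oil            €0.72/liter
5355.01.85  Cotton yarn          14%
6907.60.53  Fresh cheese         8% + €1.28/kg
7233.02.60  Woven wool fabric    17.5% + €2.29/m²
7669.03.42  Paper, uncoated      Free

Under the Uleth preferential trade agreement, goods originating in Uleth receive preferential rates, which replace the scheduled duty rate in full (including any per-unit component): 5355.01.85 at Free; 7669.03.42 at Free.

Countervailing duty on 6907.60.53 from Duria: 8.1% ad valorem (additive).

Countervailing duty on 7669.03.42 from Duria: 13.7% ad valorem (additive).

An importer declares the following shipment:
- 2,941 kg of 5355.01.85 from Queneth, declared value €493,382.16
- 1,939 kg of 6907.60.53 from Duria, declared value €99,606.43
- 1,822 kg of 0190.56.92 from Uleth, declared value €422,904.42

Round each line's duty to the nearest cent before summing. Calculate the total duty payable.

Line 1 (5355.01.85, Queneth, 2,941 kg, €493,382.16):
Base rate for 5355.01.85 is 14%.
5355.01.85 has an FTA preferential rate, but origin Queneth is not Uleth; base rate stands.
Duty = €493,382.16 × 14% = €69,073.50.
Line 2 (6907.60.53, Duria, 1,939 kg, €99,606.43):
Base rate for 6907.60.53 is 8% + €1.28/kg.
Additional duty on 6907.60.53 from Duria: +8.1%. Applied ad valorem rate: 8% + 8.1% = 16.1%.
Duty = €99,606.43 × 16.1% + 1,939 × €1.28 = €18,518.56.
Line 3 (0190.56.92, Uleth, 1,822 kg, €422,904.42):
Base rate for 0190.56.92 is 12%.
Origin Uleth is the FTA partner but 0190.56.92 is not on the preference list; base rate stands.
Duty = €422,904.42 × 12% = €50,748.53.
Total = €69,073.50 + €18,518.56 + €50,748.53 = €138,340.59.

€138,340.59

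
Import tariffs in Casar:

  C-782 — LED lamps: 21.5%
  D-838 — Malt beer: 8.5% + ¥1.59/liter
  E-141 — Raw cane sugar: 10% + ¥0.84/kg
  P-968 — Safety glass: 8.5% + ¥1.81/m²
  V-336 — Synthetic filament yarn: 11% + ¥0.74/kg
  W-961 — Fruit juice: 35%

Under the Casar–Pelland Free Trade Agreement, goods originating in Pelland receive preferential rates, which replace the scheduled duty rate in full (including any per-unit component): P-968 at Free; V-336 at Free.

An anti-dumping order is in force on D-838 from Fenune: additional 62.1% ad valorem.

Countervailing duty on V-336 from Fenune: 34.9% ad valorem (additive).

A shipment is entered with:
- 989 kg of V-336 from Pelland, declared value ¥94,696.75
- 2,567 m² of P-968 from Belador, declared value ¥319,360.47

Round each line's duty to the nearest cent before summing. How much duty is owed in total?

Line 1 (V-336, Pelland, 989 kg, ¥94,696.75):
Base rate for V-336 is 11% + ¥0.74/kg.
Origin Pelland qualifies under the Casar–Pelland agreement and V-336 is covered: preferential rate Free applies instead.
The additional-duty order on V-336 targets Fenune, not Pelland; it does not apply.
Duty = ¥94,696.75 × 0% = ¥0.00.
Line 2 (P-968, Belador, 2,567 m², ¥319,360.47):
Base rate for P-968 is 8.5% + ¥1.81/m².
P-968 has an FTA preferential rate, but origin Belador is not Pelland; base rate stands.
Duty = ¥319,360.47 × 8.5% + 2,567 × ¥1.81 = ¥31,791.91.
Total = ¥0.00 + ¥31,791.91 = ¥31,791.91.

¥31,791.91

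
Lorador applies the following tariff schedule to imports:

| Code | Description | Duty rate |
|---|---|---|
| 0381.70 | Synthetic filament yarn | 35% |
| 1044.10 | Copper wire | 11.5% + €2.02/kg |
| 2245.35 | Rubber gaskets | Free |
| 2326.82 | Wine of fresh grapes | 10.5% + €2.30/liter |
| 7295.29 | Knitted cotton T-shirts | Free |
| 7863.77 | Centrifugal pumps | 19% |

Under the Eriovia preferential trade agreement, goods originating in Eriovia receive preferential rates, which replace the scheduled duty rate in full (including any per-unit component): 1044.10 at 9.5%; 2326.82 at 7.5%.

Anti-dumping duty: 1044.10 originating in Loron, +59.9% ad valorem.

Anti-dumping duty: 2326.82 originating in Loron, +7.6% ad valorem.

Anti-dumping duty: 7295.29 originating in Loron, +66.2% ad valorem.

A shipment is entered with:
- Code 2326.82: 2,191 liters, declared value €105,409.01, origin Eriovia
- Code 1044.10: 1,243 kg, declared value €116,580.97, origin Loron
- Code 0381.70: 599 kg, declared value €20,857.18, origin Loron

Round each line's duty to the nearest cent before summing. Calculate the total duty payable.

€100,955.36

Line 1 (2326.82, Eriovia, 2,191 liters, €105,409.01):
Base rate for 2326.82 is 10.5% + €2.30/liter.
Origin Eriovia qualifies under the Lorador–Eriovia agreement and 2326.82 is covered: preferential rate 7.5% applies instead.
The additional-duty order on 2326.82 targets Loron, not Eriovia; it does not apply.
Duty = €105,409.01 × 7.5% = €7,905.68.
Line 2 (1044.10, Loron, 1,243 kg, €116,580.97):
Base rate for 1044.10 is 11.5% + €2.02/kg.
1044.10 has an FTA preferential rate, but origin Loron is not Eriovia; base rate stands.
Additional duty on 1044.10 from Loron: +59.9%. Applied ad valorem rate: 11.5% + 59.9% = 71.4%.
Duty = €116,580.97 × 71.4% + 1,243 × €2.02 = €85,749.67.
Line 3 (0381.70, Loron, 599 kg, €20,857.18):
Base rate for 0381.70 is 35%.
Duty = €20,857.18 × 35% = €7,300.01.
Total = €7,905.68 + €85,749.67 + €7,300.01 = €100,955.36.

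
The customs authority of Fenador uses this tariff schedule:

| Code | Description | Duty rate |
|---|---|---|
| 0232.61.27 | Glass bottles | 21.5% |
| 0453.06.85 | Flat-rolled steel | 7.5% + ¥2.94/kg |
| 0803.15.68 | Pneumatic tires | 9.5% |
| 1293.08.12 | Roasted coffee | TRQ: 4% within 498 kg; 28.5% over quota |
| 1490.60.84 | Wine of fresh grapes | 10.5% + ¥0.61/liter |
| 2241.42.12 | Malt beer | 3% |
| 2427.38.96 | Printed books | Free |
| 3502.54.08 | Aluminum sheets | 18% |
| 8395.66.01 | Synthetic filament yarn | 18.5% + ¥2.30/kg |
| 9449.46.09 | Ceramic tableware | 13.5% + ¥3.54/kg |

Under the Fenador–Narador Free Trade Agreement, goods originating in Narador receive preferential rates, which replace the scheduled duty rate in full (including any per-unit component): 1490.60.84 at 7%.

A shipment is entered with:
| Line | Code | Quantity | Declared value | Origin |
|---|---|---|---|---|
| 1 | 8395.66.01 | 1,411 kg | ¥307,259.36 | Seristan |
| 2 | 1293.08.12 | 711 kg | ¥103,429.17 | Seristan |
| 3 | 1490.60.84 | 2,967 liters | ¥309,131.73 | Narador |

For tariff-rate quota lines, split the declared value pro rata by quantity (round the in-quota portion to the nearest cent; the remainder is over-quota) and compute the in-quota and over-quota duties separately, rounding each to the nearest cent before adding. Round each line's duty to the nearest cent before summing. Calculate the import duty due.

¥93,456.02

Line 1 (8395.66.01, Seristan, 1,411 kg, ¥307,259.36):
Base rate for 8395.66.01 is 18.5% + ¥2.30/kg.
Duty = ¥307,259.36 × 18.5% + 1,411 × ¥2.30 = ¥60,088.28.
Line 2 (1293.08.12, Seristan, 711 kg, ¥103,429.17):
Code 1293.08.12 is under a tariff-rate quota (threshold 498 kg). In-quota: 498 kg at 4%; over-quota: 213 kg at 28.5%.
Pro-rata value split: in-quota = ¥103,429.17 × 498/711 = ¥72,444.06; over-quota = ¥103,429.17 − ¥72,444.06 = ¥30,985.11.
In-quota duty = ¥72,444.06 × 4% = ¥2,897.76. Over-quota duty = ¥30,985.11 × 28.5% = ¥8,830.76.
Line duty = ¥2,897.76 + ¥8,830.76 = ¥11,728.52.
Line 3 (1490.60.84, Narador, 2,967 liters, ¥309,131.73):
Base rate for 1490.60.84 is 10.5% + ¥0.61/liter.
Origin Narador qualifies under the Fenador–Narador agreement and 1490.60.84 is covered: preferential rate 7% applies instead.
Duty = ¥309,131.73 × 7% = ¥21,639.22.
Total = ¥60,088.28 + ¥11,728.52 + ¥21,639.22 = ¥93,456.02.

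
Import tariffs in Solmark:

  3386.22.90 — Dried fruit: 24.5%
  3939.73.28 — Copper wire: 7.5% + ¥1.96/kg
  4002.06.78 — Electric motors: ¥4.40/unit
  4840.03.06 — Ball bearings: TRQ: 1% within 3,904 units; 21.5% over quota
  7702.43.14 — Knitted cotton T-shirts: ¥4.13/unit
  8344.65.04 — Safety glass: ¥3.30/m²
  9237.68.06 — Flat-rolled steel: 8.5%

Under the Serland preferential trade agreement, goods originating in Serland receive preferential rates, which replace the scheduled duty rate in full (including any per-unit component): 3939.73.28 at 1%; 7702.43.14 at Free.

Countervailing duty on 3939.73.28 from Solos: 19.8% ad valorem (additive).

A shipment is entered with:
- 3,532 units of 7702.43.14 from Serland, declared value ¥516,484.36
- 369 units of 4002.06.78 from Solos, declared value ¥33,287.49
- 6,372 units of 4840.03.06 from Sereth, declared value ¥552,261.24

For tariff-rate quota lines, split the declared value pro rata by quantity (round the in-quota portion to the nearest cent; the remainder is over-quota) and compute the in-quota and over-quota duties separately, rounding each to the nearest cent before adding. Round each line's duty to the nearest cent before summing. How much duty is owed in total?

Line 1 (7702.43.14, Serland, 3,532 units, ¥516,484.36):
Base rate for 7702.43.14 is ¥4.13/unit.
Origin Serland qualifies under the Solmark–Serland agreement and 7702.43.14 is covered: preferential rate Free applies instead.
Duty = ¥516,484.36 × 0% = ¥0.00.
Line 2 (4002.06.78, Solos, 369 units, ¥33,287.49):
Base rate for 4002.06.78 is ¥4.40/unit.
Duty = 369 × ¥4.40 = ¥1,623.60.
Line 3 (4840.03.06, Sereth, 6,372 units, ¥552,261.24):
Code 4840.03.06 is under a tariff-rate quota (threshold 3,904 units). In-quota: 3,904 units at 1%; over-quota: 2,468 units at 21.5%.
Pro-rata value split: in-quota = ¥552,261.24 × 3,904/6,372 = ¥338,359.68; over-quota = ¥552,261.24 − ¥338,359.68 = ¥213,901.56.
In-quota duty = ¥338,359.68 × 1% = ¥3,383.60. Over-quota duty = ¥213,901.56 × 21.5% = ¥45,988.84.
Line duty = ¥3,383.60 + ¥45,988.84 = ¥49,372.44.
Total = ¥0.00 + ¥1,623.60 + ¥49,372.44 = ¥50,996.04.

¥50,996.04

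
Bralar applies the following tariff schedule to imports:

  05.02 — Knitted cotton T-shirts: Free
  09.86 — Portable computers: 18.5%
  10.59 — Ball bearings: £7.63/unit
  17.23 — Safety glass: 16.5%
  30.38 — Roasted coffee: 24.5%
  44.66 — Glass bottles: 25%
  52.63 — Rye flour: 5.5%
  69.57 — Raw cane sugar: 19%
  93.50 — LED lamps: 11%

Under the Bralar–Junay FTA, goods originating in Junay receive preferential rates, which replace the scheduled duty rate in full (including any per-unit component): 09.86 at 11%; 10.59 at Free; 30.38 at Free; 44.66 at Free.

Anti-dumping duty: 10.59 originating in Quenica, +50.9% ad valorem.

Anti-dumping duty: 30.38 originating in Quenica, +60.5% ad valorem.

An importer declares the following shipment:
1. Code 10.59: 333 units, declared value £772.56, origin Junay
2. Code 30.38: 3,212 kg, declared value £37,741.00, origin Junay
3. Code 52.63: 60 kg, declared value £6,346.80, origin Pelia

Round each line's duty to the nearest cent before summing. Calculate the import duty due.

£349.07

Line 1 (10.59, Junay, 333 units, £772.56):
Base rate for 10.59 is £7.63/unit.
Origin Junay qualifies under the Bralar–Junay agreement and 10.59 is covered: preferential rate Free applies instead.
The additional-duty order on 10.59 targets Quenica, not Junay; it does not apply.
Duty = £772.56 × 0% = £0.00.
Line 2 (30.38, Junay, 3,212 kg, £37,741.00):
Base rate for 30.38 is 24.5%.
Origin Junay qualifies under the Bralar–Junay agreement and 30.38 is covered: preferential rate Free applies instead.
The additional-duty order on 30.38 targets Quenica, not Junay; it does not apply.
Duty = £37,741.00 × 0% = £0.00.
Line 3 (52.63, Pelia, 60 kg, £6,346.80):
Base rate for 52.63 is 5.5%.
Duty = £6,346.80 × 5.5% = £349.07.
Total = £0.00 + £0.00 + £349.07 = £349.07.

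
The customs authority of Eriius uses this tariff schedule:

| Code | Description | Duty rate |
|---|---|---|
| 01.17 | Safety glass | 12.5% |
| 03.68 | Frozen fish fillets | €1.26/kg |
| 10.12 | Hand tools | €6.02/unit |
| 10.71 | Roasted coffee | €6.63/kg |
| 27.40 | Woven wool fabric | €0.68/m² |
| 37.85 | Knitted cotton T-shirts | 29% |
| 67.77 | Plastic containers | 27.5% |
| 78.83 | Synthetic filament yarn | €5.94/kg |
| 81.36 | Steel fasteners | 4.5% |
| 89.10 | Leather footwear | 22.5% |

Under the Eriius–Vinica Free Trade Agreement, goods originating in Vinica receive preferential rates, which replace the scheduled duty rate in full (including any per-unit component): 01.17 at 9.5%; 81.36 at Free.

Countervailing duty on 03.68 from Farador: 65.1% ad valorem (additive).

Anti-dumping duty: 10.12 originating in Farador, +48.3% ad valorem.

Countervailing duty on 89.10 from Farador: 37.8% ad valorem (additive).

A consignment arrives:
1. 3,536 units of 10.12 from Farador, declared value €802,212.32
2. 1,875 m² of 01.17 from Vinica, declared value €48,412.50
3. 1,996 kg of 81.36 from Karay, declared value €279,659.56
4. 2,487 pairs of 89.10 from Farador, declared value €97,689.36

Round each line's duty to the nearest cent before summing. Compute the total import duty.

Line 1 (10.12, Farador, 3,536 units, €802,212.32):
Base rate for 10.12 is €6.02/unit.
Additional duty on 10.12 from Farador: +48.3% ad valorem. Applied ad valorem rate = 48.3%.
Duty = €802,212.32 × 48.3% + 3,536 × €6.02 = €408,755.27.
Line 2 (01.17, Vinica, 1,875 m², €48,412.50):
Base rate for 01.17 is 12.5%.
Origin Vinica qualifies under the Eriius–Vinica agreement and 01.17 is covered: preferential rate 9.5% applies instead.
Duty = €48,412.50 × 9.5% = €4,599.19.
Line 3 (81.36, Karay, 1,996 kg, €279,659.56):
Base rate for 81.36 is 4.5%.
81.36 has an FTA preferential rate, but origin Karay is not Vinica; base rate stands.
Duty = €279,659.56 × 4.5% = €12,584.68.
Line 4 (89.10, Farador, 2,487 pairs, €97,689.36):
Base rate for 89.10 is 22.5%.
Additional duty on 89.10 from Farador: +37.8%. Applied ad valorem rate: 22.5% + 37.8% = 60.3%.
Duty = €97,689.36 × 60.3% = €58,906.68.
Total = €408,755.27 + €4,599.19 + €12,584.68 + €58,906.68 = €484,845.82.

€484,845.82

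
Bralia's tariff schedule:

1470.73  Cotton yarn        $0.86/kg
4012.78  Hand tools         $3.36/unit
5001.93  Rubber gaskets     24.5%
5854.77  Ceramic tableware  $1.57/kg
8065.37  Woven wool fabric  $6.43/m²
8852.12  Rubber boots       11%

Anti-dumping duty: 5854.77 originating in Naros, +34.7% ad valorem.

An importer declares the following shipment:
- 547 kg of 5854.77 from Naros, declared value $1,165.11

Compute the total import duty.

Line 1 (5854.77, Naros, 547 kg, $1,165.11):
Base rate for 5854.77 is $1.57/kg.
Additional duty on 5854.77 from Naros: +34.7% ad valorem. Applied ad valorem rate = 34.7%.
Duty = $1,165.11 × 34.7% + 547 × $1.57 = $1,263.08.

$1,263.08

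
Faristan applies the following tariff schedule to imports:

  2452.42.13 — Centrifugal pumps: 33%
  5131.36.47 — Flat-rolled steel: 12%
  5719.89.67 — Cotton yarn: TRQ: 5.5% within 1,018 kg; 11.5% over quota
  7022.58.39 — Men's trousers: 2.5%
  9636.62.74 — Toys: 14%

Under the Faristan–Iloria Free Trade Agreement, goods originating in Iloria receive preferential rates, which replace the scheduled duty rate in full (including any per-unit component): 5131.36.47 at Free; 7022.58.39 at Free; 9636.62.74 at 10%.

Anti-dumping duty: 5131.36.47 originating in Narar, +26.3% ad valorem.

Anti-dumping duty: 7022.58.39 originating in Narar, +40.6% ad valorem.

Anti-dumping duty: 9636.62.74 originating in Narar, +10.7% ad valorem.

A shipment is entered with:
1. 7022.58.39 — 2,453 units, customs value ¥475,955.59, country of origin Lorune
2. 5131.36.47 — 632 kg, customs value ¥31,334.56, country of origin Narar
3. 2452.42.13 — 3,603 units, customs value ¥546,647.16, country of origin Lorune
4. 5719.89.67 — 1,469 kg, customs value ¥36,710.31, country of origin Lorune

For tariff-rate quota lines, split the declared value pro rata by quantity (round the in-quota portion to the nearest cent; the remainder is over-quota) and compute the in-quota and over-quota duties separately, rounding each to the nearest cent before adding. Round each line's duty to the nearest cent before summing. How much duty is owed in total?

¥206,988.89

Line 1 (7022.58.39, Lorune, 2,453 units, ¥475,955.59):
Base rate for 7022.58.39 is 2.5%.
7022.58.39 has an FTA preferential rate, but origin Lorune is not Iloria; base rate stands.
The additional-duty order on 7022.58.39 targets Narar, not Lorune; it does not apply.
Duty = ¥475,955.59 × 2.5% = ¥11,898.89.
Line 2 (5131.36.47, Narar, 632 kg, ¥31,334.56):
Base rate for 5131.36.47 is 12%.
5131.36.47 has an FTA preferential rate, but origin Narar is not Iloria; base rate stands.
Additional duty on 5131.36.47 from Narar: +26.3%. Applied ad valorem rate: 12% + 26.3% = 38.3%.
Duty = ¥31,334.56 × 38.3% = ¥12,001.14.
Line 3 (2452.42.13, Lorune, 3,603 units, ¥546,647.16):
Base rate for 2452.42.13 is 33%.
Duty = ¥546,647.16 × 33% = ¥180,393.56.
Line 4 (5719.89.67, Lorune, 1,469 kg, ¥36,710.31):
Code 5719.89.67 is under a tariff-rate quota (threshold 1,018 kg). In-quota: 1,018 kg at 5.5%; over-quota: 451 kg at 11.5%.
Pro-rata value split: in-quota = ¥36,710.31 × 1,018/1,469 = ¥25,439.82; over-quota = ¥36,710.31 − ¥25,439.82 = ¥11,270.49.
In-quota duty = ¥25,439.82 × 5.5% = ¥1,399.19. Over-quota duty = ¥11,270.49 × 11.5% = ¥1,296.11.
Line duty = ¥1,399.19 + ¥1,296.11 = ¥2,695.30.
Total = ¥11,898.89 + ¥12,001.14 + ¥180,393.56 + ¥2,695.30 = ¥206,988.89.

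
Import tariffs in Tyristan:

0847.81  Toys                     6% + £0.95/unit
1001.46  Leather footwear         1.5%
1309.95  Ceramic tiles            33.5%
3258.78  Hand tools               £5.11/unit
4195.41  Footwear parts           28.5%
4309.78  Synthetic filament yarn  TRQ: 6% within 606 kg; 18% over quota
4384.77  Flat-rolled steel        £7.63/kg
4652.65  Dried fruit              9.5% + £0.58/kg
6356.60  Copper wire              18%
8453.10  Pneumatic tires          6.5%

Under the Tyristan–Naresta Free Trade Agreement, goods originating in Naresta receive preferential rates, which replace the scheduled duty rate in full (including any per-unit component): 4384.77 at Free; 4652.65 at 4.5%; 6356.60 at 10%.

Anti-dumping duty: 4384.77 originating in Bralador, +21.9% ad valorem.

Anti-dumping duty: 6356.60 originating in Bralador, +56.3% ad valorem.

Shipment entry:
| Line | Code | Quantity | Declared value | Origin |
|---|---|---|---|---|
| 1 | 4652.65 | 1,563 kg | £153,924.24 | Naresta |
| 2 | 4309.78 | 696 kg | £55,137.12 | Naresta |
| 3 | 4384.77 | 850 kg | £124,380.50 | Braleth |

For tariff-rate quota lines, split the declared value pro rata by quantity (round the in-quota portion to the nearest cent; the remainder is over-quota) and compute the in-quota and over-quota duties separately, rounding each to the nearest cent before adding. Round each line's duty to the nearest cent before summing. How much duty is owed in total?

£17,575.89

Line 1 (4652.65, Naresta, 1,563 kg, £153,924.24):
Base rate for 4652.65 is 9.5% + £0.58/kg.
Origin Naresta qualifies under the Tyristan–Naresta agreement and 4652.65 is covered: preferential rate 4.5% applies instead.
Duty = £153,924.24 × 4.5% = £6,926.59.
Line 2 (4309.78, Naresta, 696 kg, £55,137.12):
Code 4309.78 is under a tariff-rate quota (threshold 606 kg). In-quota: 606 kg at 6%; over-quota: 90 kg at 18%.
Pro-rata value split: in-quota = £55,137.12 × 606/696 = £48,007.32; over-quota = £55,137.12 − £48,007.32 = £7,129.80.
In-quota duty = £48,007.32 × 6% = £2,880.44. Over-quota duty = £7,129.80 × 18% = £1,283.36.
Line duty = £2,880.44 + £1,283.36 = £4,163.80.
Line 3 (4384.77, Braleth, 850 kg, £124,380.50):
Base rate for 4384.77 is £7.63/kg.
4384.77 has an FTA preferential rate, but origin Braleth is not Naresta; base rate stands.
The additional-duty order on 4384.77 targets Bralador, not Braleth; it does not apply.
Duty = 850 × £7.63 = £6,485.50.
Total = £6,926.59 + £4,163.80 + £6,485.50 = £17,575.89.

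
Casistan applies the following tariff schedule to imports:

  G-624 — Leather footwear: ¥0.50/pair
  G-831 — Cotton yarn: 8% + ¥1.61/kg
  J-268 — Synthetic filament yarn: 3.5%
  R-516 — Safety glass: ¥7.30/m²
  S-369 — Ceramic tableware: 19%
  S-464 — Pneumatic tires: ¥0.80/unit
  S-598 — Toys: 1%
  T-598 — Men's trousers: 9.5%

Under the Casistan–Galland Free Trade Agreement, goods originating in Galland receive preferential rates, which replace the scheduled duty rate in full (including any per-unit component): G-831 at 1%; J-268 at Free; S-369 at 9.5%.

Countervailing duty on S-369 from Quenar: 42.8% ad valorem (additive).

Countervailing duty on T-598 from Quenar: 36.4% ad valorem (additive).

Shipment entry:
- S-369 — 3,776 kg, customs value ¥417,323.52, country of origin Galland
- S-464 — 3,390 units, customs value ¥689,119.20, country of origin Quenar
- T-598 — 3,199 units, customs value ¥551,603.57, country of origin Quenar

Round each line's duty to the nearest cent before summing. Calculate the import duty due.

Line 1 (S-369, Galland, 3,776 kg, ¥417,323.52):
Base rate for S-369 is 19%.
Origin Galland qualifies under the Casistan–Galland agreement and S-369 is covered: preferential rate 9.5% applies instead.
The additional-duty order on S-369 targets Quenar, not Galland; it does not apply.
Duty = ¥417,323.52 × 9.5% = ¥39,645.73.
Line 2 (S-464, Quenar, 3,390 units, ¥689,119.20):
Base rate for S-464 is ¥0.80/unit.
Duty = 3,390 × ¥0.80 = ¥2,712.00.
Line 3 (T-598, Quenar, 3,199 units, ¥551,603.57):
Base rate for T-598 is 9.5%.
Additional duty on T-598 from Quenar: +36.4%. Applied ad valorem rate: 9.5% + 36.4% = 45.9%.
Duty = ¥551,603.57 × 45.9% = ¥253,186.04.
Total = ¥39,645.73 + ¥2,712.00 + ¥253,186.04 = ¥295,543.77.

¥295,543.77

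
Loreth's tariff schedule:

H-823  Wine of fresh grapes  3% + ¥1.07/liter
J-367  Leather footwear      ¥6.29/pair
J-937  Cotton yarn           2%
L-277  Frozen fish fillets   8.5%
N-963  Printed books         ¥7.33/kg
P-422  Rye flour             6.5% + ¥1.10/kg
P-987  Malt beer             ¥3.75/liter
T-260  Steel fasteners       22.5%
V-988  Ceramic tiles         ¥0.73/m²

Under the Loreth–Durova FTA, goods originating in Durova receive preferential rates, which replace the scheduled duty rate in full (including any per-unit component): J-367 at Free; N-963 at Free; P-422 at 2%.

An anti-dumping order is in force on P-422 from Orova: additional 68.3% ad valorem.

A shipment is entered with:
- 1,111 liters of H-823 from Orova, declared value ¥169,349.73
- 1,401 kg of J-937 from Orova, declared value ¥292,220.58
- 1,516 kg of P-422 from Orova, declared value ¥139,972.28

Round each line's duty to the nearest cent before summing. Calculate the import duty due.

Line 1 (H-823, Orova, 1,111 liters, ¥169,349.73):
Base rate for H-823 is 3% + ¥1.07/liter.
Duty = ¥169,349.73 × 3% + 1,111 × ¥1.07 = ¥6,269.26.
Line 2 (J-937, Orova, 1,401 kg, ¥292,220.58):
Base rate for J-937 is 2%.
Duty = ¥292,220.58 × 2% = ¥5,844.41.
Line 3 (P-422, Orova, 1,516 kg, ¥139,972.28):
Base rate for P-422 is 6.5% + ¥1.10/kg.
P-422 has an FTA preferential rate, but origin Orova is not Durova; base rate stands.
Additional duty on P-422 from Orova: +68.3%. Applied ad valorem rate: 6.5% + 68.3% = 74.8%.
Duty = ¥139,972.28 × 74.8% + 1,516 × ¥1.10 = ¥106,366.87.
Total = ¥6,269.26 + ¥5,844.41 + ¥106,366.87 = ¥118,480.54.

¥118,480.54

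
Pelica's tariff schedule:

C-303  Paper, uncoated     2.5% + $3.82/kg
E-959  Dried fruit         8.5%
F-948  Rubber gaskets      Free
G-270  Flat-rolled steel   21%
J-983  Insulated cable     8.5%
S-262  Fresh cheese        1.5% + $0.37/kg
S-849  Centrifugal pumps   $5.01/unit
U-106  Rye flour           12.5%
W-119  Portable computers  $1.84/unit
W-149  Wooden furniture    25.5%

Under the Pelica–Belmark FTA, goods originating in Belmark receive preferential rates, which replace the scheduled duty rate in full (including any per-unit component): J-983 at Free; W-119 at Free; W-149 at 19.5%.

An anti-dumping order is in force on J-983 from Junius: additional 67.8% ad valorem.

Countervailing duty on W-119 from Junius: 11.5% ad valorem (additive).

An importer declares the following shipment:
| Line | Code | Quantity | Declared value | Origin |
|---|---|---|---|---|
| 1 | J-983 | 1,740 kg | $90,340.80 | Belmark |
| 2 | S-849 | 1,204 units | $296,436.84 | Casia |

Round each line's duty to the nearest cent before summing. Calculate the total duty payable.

Line 1 (J-983, Belmark, 1,740 kg, $90,340.80):
Base rate for J-983 is 8.5%.
Origin Belmark qualifies under the Pelica–Belmark agreement and J-983 is covered: preferential rate Free applies instead.
The additional-duty order on J-983 targets Junius, not Belmark; it does not apply.
Duty = $90,340.80 × 0% = $0.00.
Line 2 (S-849, Casia, 1,204 units, $296,436.84):
Base rate for S-849 is $5.01/unit.
Duty = 1,204 × $5.01 = $6,032.04.
Total = $0.00 + $6,032.04 = $6,032.04.

$6,032.04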